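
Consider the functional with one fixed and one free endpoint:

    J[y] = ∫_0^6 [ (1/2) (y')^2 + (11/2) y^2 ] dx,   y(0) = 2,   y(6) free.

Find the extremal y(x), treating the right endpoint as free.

The Lagrangian L = (1/2) (y')^2 + (11/2) y^2 gives
    ∂L/∂y = 11 y,   ∂L/∂y' = y'.
Euler-Lagrange: y'' − 11 y = 0.
With k = sqrt(11), the general solution is
    y(x) = A cosh(sqrt(11) x) + B sinh(sqrt(11) x).
Fixed left endpoint y(0) = 2 ⇒ A = 2.
The right endpoint x = 6 is free, so the natural (transversality) condition is ∂L/∂y' |_{x=6} = 0, i.e. y'(6) = 0.
Compute y'(x) = A k sinh(k x) + B k cosh(k x), so
    y'(6) = A k sinh(k·6) + B k cosh(k·6) = 0
    ⇒ B = −A tanh(k·6) = − 2 tanh(sqrt(11)·6).
Therefore the extremal is
    y(x) = 2 cosh(sqrt(11) x) − 2 tanh(sqrt(11)·6) sinh(sqrt(11) x).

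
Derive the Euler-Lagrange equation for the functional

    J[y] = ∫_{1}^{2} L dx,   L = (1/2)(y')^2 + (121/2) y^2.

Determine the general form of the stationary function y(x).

The Lagrangian is L = (1/2)(y')^2 + (121/2) y^2.
∂L/∂y = 121y.
∂L/∂y' = y'.
The Euler-Lagrange equation d/dx(∂L/∂y') − ∂L/∂y = 0 becomes:
    y'' - 121 y = 0
General solution: y(x) = A e^(11x) + B e^(-11x), where A and B are arbitrary constants fixed by the endpoint conditions.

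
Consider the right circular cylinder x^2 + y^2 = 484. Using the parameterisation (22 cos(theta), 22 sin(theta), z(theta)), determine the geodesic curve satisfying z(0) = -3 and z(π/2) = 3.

Parameterise the cylinder of radius R = 22 as
    r(θ) = (22 cos θ, 22 sin θ, z(θ)).
The arc-length element is
    ds = sqrt(484 + (dz/dθ)^2) dθ,
so the Lagrangian is L = sqrt(484 + z'^2).
L depends on z' only, not on z or θ, so ∂L/∂z = 0 and
    ∂L/∂z' = z' / sqrt(484 + z'^2).
The Euler-Lagrange equation gives
    d/dθ( z' / sqrt(484 + z'^2) ) = 0,
so z' is constant. Integrating once:
    z(θ) = a θ + b,
a helix on the cylinder (a straight line when the cylinder is unrolled). The constants a, b are determined by the endpoint conditions.
With endpoint conditions z(0) = -3 and z(π/2) = 3: from z(0) = b we get b = -3, and a·π/2 + -3 = 3 gives a = 12/π, so
    z(θ) = (12/π) θ − 3.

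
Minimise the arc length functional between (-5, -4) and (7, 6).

Arc-length functional: J[y] = ∫ sqrt(1 + (y')^2) dx.
Lagrangian L = sqrt(1 + (y')^2) has no explicit y dependence, so ∂L/∂y = 0 and the Euler-Lagrange equation gives
    d/dx( y' / sqrt(1 + (y')^2) ) = 0  ⇒  y' / sqrt(1 + (y')^2) = const.
Hence y' is constant, so y(x) is affine.
Fitting the endpoints (-5, -4) and (7, 6):
    slope m = (6 − (-4)) / (7 − (-5)) = 5/6,
    intercept c = (-4) − m·(-5) = 1/6.
Extremal: y(x) = (5/6) x + 1/6.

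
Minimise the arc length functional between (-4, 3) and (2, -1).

Arc-length functional: J[y] = ∫ sqrt(1 + (y')^2) dx.
Lagrangian L = sqrt(1 + (y')^2) has no explicit y dependence, so ∂L/∂y = 0 and the Euler-Lagrange equation gives
    d/dx( y' / sqrt(1 + (y')^2) ) = 0  ⇒  y' / sqrt(1 + (y')^2) = const.
Hence y' is constant, so y(x) is affine.
Fitting the endpoints (-4, 3) and (2, -1):
    slope m = ((-1) − 3) / (2 − (-4)) = -2/3,
    intercept c = 3 − m·(-4) = 1/3.
Extremal: y(x) = (-2/3) x + 1/3.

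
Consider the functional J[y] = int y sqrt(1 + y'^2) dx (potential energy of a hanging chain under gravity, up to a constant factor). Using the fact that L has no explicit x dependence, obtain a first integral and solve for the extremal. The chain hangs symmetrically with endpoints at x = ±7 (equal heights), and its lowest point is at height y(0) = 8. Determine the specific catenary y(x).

The Lagrangian L(y, y') = y sqrt(1 + y'^2) has no explicit x dependence, so the Beltrami identity applies:
    L − y' ∂L/∂y' = C.
Compute ∂L/∂y' = y · y' / sqrt(1 + y'^2). Then
    L − y' ∂L/∂y'
    = y sqrt(1 + y'^2) − y · y'^2 / sqrt(1 + y'^2)
    = y (1 + y'^2 − y'^2) / sqrt(1 + y'^2)
    = y / sqrt(1 + y'^2) = C.
Squaring gives y^2 = C^2 (1 + y'^2), i.e.
    y'^2 = y^2 / C^2 − 1.
Separating variables,
    dy / sqrt(y^2 − C^2) = dx / C,
and integrating gives arccosh(y / C) = (x − a)/C, so
    y(x) = C cosh((x − a)/C),
the catenary. The constants C and a are fixed by the two endpoint conditions (and, for the hanging-chain problem, the length constraint selects C).
Now fit the given data. The endpoints x = ±7 are symmetric at equal height, so the catenary is even about its minimum: a = 0 and y(x) = C cosh(x/C). The lowest point is y(0) = C cosh(0) = C, and we are told y(0) = 8, so C = 8. Therefore
    y(x) = 8 cosh(x/8),
and at the endpoints
    y(±7) = 8 cosh(7/8).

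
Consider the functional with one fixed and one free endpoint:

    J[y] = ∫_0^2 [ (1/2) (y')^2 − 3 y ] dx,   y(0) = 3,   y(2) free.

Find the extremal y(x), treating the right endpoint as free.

The Lagrangian L = (1/2) (y')^2 − 3 y gives
    ∂L/∂y = −3,   ∂L/∂y' = y'.
Euler-Lagrange: d/dx(y') − (−3) = 0, i.e. y'' + 3 = 0, so
    y(x) = −(3/2) x^2 + C1 x + C2.
Fixed left endpoint y(0) = 3 ⇒ C2 = 3.
The right endpoint x = 2 is free, so the natural (transversality) condition is ∂L/∂y' |_{x=2} = 0, i.e. y'(2) = 0.
Compute y'(x) = −3 x + C1, so y'(2) = −6 + C1 = 0 ⇒ C1 = 6.
Therefore the extremal is
    y(x) = −(3/2) x^2 + 6 x + 3.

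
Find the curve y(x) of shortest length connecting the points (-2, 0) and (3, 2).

Arc-length functional: J[y] = ∫ sqrt(1 + (y')^2) dx.
Lagrangian L = sqrt(1 + (y')^2) has no explicit y dependence, so ∂L/∂y = 0 and the Euler-Lagrange equation gives
    d/dx( y' / sqrt(1 + (y')^2) ) = 0  ⇒  y' / sqrt(1 + (y')^2) = const.
Hence y' is constant, so y(x) is affine.
Fitting the endpoints (-2, 0) and (3, 2):
    slope m = (2 − 0) / (3 − (-2)) = 2/5,
    intercept c = 0 − m·(-2) = 4/5.
Extremal: y(x) = (2/5) x + 4/5.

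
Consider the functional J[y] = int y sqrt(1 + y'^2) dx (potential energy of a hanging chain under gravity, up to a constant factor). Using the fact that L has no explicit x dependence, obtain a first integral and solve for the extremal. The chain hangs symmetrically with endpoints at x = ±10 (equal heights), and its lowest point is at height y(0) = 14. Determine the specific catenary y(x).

The Lagrangian L(y, y') = y sqrt(1 + y'^2) has no explicit x dependence, so the Beltrami identity applies:
    L − y' ∂L/∂y' = C.
Compute ∂L/∂y' = y · y' / sqrt(1 + y'^2). Then
    L − y' ∂L/∂y'
    = y sqrt(1 + y'^2) − y · y'^2 / sqrt(1 + y'^2)
    = y (1 + y'^2 − y'^2) / sqrt(1 + y'^2)
    = y / sqrt(1 + y'^2) = C.
Squaring gives y^2 = C^2 (1 + y'^2), i.e.
    y'^2 = y^2 / C^2 − 1.
Separating variables,
    dy / sqrt(y^2 − C^2) = dx / C,
and integrating gives arccosh(y / C) = (x − a)/C, so
    y(x) = C cosh((x − a)/C),
the catenary. The constants C and a are fixed by the two endpoint conditions (and, for the hanging-chain problem, the length constraint selects C).
Now fit the given data. The endpoints x = ±10 are symmetric at equal height, so the catenary is even about its minimum: a = 0 and y(x) = C cosh(x/C). The lowest point is y(0) = C cosh(0) = C, and we are told y(0) = 14, so C = 14. Therefore
    y(x) = 14 cosh(x/14),
and at the endpoints
    y(±10) = 14 cosh(10/14).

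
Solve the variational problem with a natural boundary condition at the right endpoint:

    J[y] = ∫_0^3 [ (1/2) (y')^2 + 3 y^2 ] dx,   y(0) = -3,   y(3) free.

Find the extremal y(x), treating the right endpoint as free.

The Lagrangian L = (1/2) (y')^2 + 3 y^2 gives
    ∂L/∂y = 6 y,   ∂L/∂y' = y'.
Euler-Lagrange: y'' − 6 y = 0.
With k = sqrt(6), the general solution is
    y(x) = A cosh(sqrt(6) x) + B sinh(sqrt(6) x).
Fixed left endpoint y(0) = -3 ⇒ A = -3.
The right endpoint x = 3 is free, so the natural (transversality) condition is ∂L/∂y' |_{x=3} = 0, i.e. y'(3) = 0.
Compute y'(x) = A k sinh(k x) + B k cosh(k x), so
    y'(3) = A k sinh(k·3) + B k cosh(k·3) = 0
    ⇒ B = −A tanh(k·3) = 3 tanh(sqrt(6)·3).
Therefore the extremal is
    y(x) = −3 cosh(sqrt(6) x) + 3 tanh(sqrt(6)·3) sinh(sqrt(6) x).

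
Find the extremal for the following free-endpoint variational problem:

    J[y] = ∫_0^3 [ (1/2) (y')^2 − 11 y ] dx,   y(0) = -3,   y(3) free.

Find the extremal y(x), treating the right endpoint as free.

The Lagrangian L = (1/2) (y')^2 − 11 y gives
    ∂L/∂y = −11,   ∂L/∂y' = y'.
Euler-Lagrange: d/dx(y') − (−11) = 0, i.e. y'' + 11 = 0, so
    y(x) = −(11/2) x^2 + C1 x + C2.
Fixed left endpoint y(0) = -3 ⇒ C2 = -3.
The right endpoint x = 3 is free, so the natural (transversality) condition is ∂L/∂y' |_{x=3} = 0, i.e. y'(3) = 0.
Compute y'(x) = −11 x + C1, so y'(3) = −33 + C1 = 0 ⇒ C1 = 33.
Therefore the extremal is
    y(x) = −(11/2) x^2 + 33 x − 3.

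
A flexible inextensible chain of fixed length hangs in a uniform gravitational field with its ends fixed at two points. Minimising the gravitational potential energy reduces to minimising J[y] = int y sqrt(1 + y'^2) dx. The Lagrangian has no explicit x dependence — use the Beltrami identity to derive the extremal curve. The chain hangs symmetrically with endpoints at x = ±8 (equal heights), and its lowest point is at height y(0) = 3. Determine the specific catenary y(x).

The Lagrangian L(y, y') = y sqrt(1 + y'^2) has no explicit x dependence, so the Beltrami identity applies:
    L − y' ∂L/∂y' = C.
Compute ∂L/∂y' = y · y' / sqrt(1 + y'^2). Then
    L − y' ∂L/∂y'
    = y sqrt(1 + y'^2) − y · y'^2 / sqrt(1 + y'^2)
    = y (1 + y'^2 − y'^2) / sqrt(1 + y'^2)
    = y / sqrt(1 + y'^2) = C.
Squaring gives y^2 = C^2 (1 + y'^2), i.e.
    y'^2 = y^2 / C^2 − 1.
Separating variables,
    dy / sqrt(y^2 − C^2) = dx / C,
and integrating gives arccosh(y / C) = (x − a)/C, so
    y(x) = C cosh((x − a)/C),
the catenary. The constants C and a are fixed by the two endpoint conditions (and, for the hanging-chain problem, the length constraint selects C).
Now fit the given data. The endpoints x = ±8 are symmetric at equal height, so the catenary is even about its minimum: a = 0 and y(x) = C cosh(x/C). The lowest point is y(0) = C cosh(0) = C, and we are told y(0) = 3, so C = 3. Therefore
    y(x) = 3 cosh(x/3),
and at the endpoints
    y(±8) = 3 cosh(8/3).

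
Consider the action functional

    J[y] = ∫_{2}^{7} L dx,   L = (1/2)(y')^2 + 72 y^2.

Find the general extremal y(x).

The Lagrangian is L = (1/2)(y')^2 + 72 y^2.
∂L/∂y = 144y.
∂L/∂y' = y'.
The Euler-Lagrange equation d/dx(∂L/∂y') − ∂L/∂y = 0 becomes:
    y'' - 144 y = 0
General solution: y(x) = A e^(12x) + B e^(-12x), where A and B are arbitrary constants fixed by the endpoint conditions.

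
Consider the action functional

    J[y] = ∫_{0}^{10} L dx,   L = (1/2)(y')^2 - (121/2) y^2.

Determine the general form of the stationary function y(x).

The Lagrangian is L = (1/2)(y')^2 - (121/2) y^2.
∂L/∂y = -121y.
∂L/∂y' = y'.
The Euler-Lagrange equation d/dx(∂L/∂y') − ∂L/∂y = 0 becomes:
    y'' + 121 y = 0
General solution: y(x) = A sin(11x) + B cos(11x), where A and B are arbitrary constants fixed by the endpoint conditions.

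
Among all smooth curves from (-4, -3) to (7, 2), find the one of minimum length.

Arc-length functional: J[y] = ∫ sqrt(1 + (y')^2) dx.
Lagrangian L = sqrt(1 + (y')^2) has no explicit y dependence, so ∂L/∂y = 0 and the Euler-Lagrange equation gives
    d/dx( y' / sqrt(1 + (y')^2) ) = 0  ⇒  y' / sqrt(1 + (y')^2) = const.
Hence y' is constant, so y(x) is affine.
Fitting the endpoints (-4, -3) and (7, 2):
    slope m = (2 − (-3)) / (7 − (-4)) = 5/11,
    intercept c = (-3) − m·(-4) = -13/11.
Extremal: y(x) = (5/11) x - 13/11.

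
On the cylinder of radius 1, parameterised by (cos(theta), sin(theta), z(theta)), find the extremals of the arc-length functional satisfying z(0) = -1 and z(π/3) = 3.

Parameterise the cylinder of radius R = 1 as
    r(θ) = (cos θ, sin θ, z(θ)).
The arc-length element is
    ds = sqrt(1 + (dz/dθ)^2) dθ,
so the Lagrangian is L = sqrt(1 + z'^2).
L depends on z' only, not on z or θ, so ∂L/∂z = 0 and
    ∂L/∂z' = z' / sqrt(1 + z'^2).
The Euler-Lagrange equation gives
    d/dθ( z' / sqrt(1 + z'^2) ) = 0,
so z' is constant. Integrating once:
    z(θ) = a θ + b,
a helix on the cylinder (a straight line when the cylinder is unrolled). The constants a, b are determined by the endpoint conditions.
With endpoint conditions z(0) = -1 and z(π/3) = 3: from z(0) = b we get b = -1, and a·π/3 + -1 = 3 gives a = 12/π, so
    z(θ) = (12/π) θ − 1.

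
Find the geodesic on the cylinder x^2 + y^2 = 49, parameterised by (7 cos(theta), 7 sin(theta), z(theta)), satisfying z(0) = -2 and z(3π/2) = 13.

Parameterise the cylinder of radius R = 7 as
    r(θ) = (7 cos θ, 7 sin θ, z(θ)).
The arc-length element is
    ds = sqrt(49 + (dz/dθ)^2) dθ,
so the Lagrangian is L = sqrt(49 + z'^2).
L depends on z' only, not on z or θ, so ∂L/∂z = 0 and
    ∂L/∂z' = z' / sqrt(49 + z'^2).
The Euler-Lagrange equation gives
    d/dθ( z' / sqrt(49 + z'^2) ) = 0,
so z' is constant. Integrating once:
    z(θ) = a θ + b,
a helix on the cylinder (a straight line when the cylinder is unrolled). The constants a, b are determined by the endpoint conditions.
With endpoint conditions z(0) = -2 and z(3π/2) = 13: from z(0) = b we get b = -2, and a·3π/2 + -2 = 13 gives a = 10/π, so
    z(θ) = (10/π) θ − 2.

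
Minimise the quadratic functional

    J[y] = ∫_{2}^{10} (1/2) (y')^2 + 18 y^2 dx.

The Lagrangian is L = (1/2) (y')^2 + 18 y^2.
Compute ∂L/∂y = 36y, ∂L/∂y' = y'.
The Euler-Lagrange equation d/dx(∂L/∂y') − ∂L/∂y = 0 reduces to
    y'' − 36 y = 0.
Its general solution is
    y(x) = A e^(6x) + B e^(−6x),
with A, B fixed by the endpoint conditions.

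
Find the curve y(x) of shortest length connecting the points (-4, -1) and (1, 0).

Arc-length functional: J[y] = ∫ sqrt(1 + (y')^2) dx.
Lagrangian L = sqrt(1 + (y')^2) has no explicit y dependence, so ∂L/∂y = 0 and the Euler-Lagrange equation gives
    d/dx( y' / sqrt(1 + (y')^2) ) = 0  ⇒  y' / sqrt(1 + (y')^2) = const.
Hence y' is constant, so y(x) is affine.
Fitting the endpoints (-4, -1) and (1, 0):
    slope m = (0 − (-1)) / (1 − (-4)) = 1/5,
    intercept c = (-1) − m·(-4) = -1/5.
Extremal: y(x) = (1/5) x - 1/5.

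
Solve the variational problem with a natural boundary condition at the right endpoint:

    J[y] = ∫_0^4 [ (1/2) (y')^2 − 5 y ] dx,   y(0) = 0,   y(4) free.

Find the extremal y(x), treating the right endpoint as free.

The Lagrangian L = (1/2) (y')^2 − 5 y gives
    ∂L/∂y = −5,   ∂L/∂y' = y'.
Euler-Lagrange: d/dx(y') − (−5) = 0, i.e. y'' + 5 = 0, so
    y(x) = −(5/2) x^2 + C1 x + C2.
Fixed left endpoint y(0) = 0 ⇒ C2 = 0.
The right endpoint x = 4 is free, so the natural (transversality) condition is ∂L/∂y' |_{x=4} = 0, i.e. y'(4) = 0.
Compute y'(x) = −5 x + C1, so y'(4) = −20 + C1 = 0 ⇒ C1 = 20.
Therefore the extremal is
    y(x) = −(5/2) x^2 + 20 x.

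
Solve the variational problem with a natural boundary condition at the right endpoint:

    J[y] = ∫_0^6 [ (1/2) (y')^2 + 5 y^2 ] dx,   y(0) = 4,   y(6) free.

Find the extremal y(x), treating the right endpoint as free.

The Lagrangian L = (1/2) (y')^2 + 5 y^2 gives
    ∂L/∂y = 10 y,   ∂L/∂y' = y'.
Euler-Lagrange: y'' − 10 y = 0.
With k = sqrt(10), the general solution is
    y(x) = A cosh(sqrt(10) x) + B sinh(sqrt(10) x).
Fixed left endpoint y(0) = 4 ⇒ A = 4.
The right endpoint x = 6 is free, so the natural (transversality) condition is ∂L/∂y' |_{x=6} = 0, i.e. y'(6) = 0.
Compute y'(x) = A k sinh(k x) + B k cosh(k x), so
    y'(6) = A k sinh(k·6) + B k cosh(k·6) = 0
    ⇒ B = −A tanh(k·6) = − 4 tanh(sqrt(10)·6).
Therefore the extremal is
    y(x) = 4 cosh(sqrt(10) x) − 4 tanh(sqrt(10)·6) sinh(sqrt(10) x).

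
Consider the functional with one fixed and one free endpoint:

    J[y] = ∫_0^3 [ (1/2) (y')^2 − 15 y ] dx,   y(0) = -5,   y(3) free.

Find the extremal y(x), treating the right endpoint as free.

The Lagrangian L = (1/2) (y')^2 − 15 y gives
    ∂L/∂y = −15,   ∂L/∂y' = y'.
Euler-Lagrange: d/dx(y') − (−15) = 0, i.e. y'' + 15 = 0, so
    y(x) = −(15/2) x^2 + C1 x + C2.
Fixed left endpoint y(0) = -5 ⇒ C2 = -5.
The right endpoint x = 3 is free, so the natural (transversality) condition is ∂L/∂y' |_{x=3} = 0, i.e. y'(3) = 0.
Compute y'(x) = −15 x + C1, so y'(3) = −45 + C1 = 0 ⇒ C1 = 45.
Therefore the extremal is
    y(x) = −(15/2) x^2 + 45 x − 5.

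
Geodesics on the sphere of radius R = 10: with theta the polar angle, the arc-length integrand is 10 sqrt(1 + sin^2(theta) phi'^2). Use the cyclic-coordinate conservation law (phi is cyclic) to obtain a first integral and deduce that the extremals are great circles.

On the sphere of radius R = 10 with spherical coordinates (θ, φ), the induced metric is
    ds^2 = 100(dθ^2 + sin^2(θ) dφ^2).
Parameterise by θ; the arc-length functional is
    J[φ] = ∫ 10 sqrt(1 + sin^2(θ) (dφ/dθ)^2) dθ,
so L = 10 sqrt(1 + sin^2(θ) φ'^2). Compute
    ∂L/∂φ = 0  (L has no explicit φ dependence),
    ∂L/∂φ' = 10 sin^2(θ) φ' / sqrt(1 + sin^2(θ) φ'^2).
Since ∂L/∂φ = 0, the Euler-Lagrange equation
    d/dθ(∂L/∂φ') − ∂L/∂φ = 0
reduces to d/dθ(∂L/∂φ') = 0, i.e. the momentum conjugate to φ is conserved:
    10 sin^2(θ) φ' / sqrt(1 + sin^2(θ) φ'^2) = C.
The overall factor of 10 is constant, so dividing through gives Clairaut's relation sin^2(θ) φ' / sqrt(1 + sin^2(θ) φ'^2) = C' (with C' = C/10). Solving for φ' and integrating gives the great-circle family
    cot(θ) = A cos(φ − φ_0),
i.e. the intersection of the sphere with a plane through the origin. The two constants A and φ_0 (equivalently C and one phase) are fixed by the two endpoint conditions.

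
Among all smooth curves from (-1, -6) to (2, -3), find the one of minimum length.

Arc-length functional: J[y] = ∫ sqrt(1 + (y')^2) dx.
Lagrangian L = sqrt(1 + (y')^2) has no explicit y dependence, so ∂L/∂y = 0 and the Euler-Lagrange equation gives
    d/dx( y' / sqrt(1 + (y')^2) ) = 0  ⇒  y' / sqrt(1 + (y')^2) = const.
Hence y' is constant, so y(x) is affine.
Fitting the endpoints (-1, -6) and (2, -3):
    slope m = ((-3) − (-6)) / (2 − (-1)) = 1,
    intercept c = (-6) − m·(-1) = -5.
Extremal: y(x) = x - 5.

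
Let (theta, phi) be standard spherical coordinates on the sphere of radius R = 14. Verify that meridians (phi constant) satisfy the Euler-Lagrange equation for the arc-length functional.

On the sphere of radius R = 14 with spherical coordinates (θ, φ), the induced metric is
    ds^2 = 196(dθ^2 + sin^2(θ) dφ^2).
Using θ as the parameter, the arc-length functional becomes
    J[φ] = ∫ 14 sqrt(1 + sin^2(θ) (dφ/dθ)^2) dθ.
So L = 14 sqrt(1 + sin^2(θ) φ'^2). Compute
    ∂L/∂φ = 0  (L has no explicit φ dependence),
    ∂L/∂φ' = 14 sin^2(θ) φ' / sqrt(1 + sin^2(θ) φ'^2).
For the candidate φ(θ) = c (constant), φ' = 0, so ∂L/∂φ' evaluated along the candidate vanishes, and ∂L/∂φ is identically zero. Hence
    d/dθ(∂L/∂φ') − ∂L/∂φ = 0
is satisfied. Therefore meridians φ = const are extremals of arc length — they are geodesics on the sphere.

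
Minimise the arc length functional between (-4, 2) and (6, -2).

Arc-length functional: J[y] = ∫ sqrt(1 + (y')^2) dx.
Lagrangian L = sqrt(1 + (y')^2) has no explicit y dependence, so ∂L/∂y = 0 and the Euler-Lagrange equation gives
    d/dx( y' / sqrt(1 + (y')^2) ) = 0  ⇒  y' / sqrt(1 + (y')^2) = const.
Hence y' is constant, so y(x) is affine.
Fitting the endpoints (-4, 2) and (6, -2):
    slope m = ((-2) − 2) / (6 − (-4)) = -2/5,
    intercept c = 2 − m·(-4) = 2/5.
Extremal: y(x) = (-2/5) x + 2/5.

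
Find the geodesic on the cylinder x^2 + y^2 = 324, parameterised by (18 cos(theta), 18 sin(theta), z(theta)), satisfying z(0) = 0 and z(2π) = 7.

Parameterise the cylinder of radius R = 18 as
    r(θ) = (18 cos θ, 18 sin θ, z(θ)).
The arc-length element is
    ds = sqrt(324 + (dz/dθ)^2) dθ,
so the Lagrangian is L = sqrt(324 + z'^2).
L depends on z' only, not on z or θ, so ∂L/∂z = 0 and
    ∂L/∂z' = z' / sqrt(324 + z'^2).
The Euler-Lagrange equation gives
    d/dθ( z' / sqrt(324 + z'^2) ) = 0,
so z' is constant. Integrating once:
    z(θ) = a θ + b,
a helix on the cylinder (a straight line when the cylinder is unrolled). The constants a, b are determined by the endpoint conditions.
With endpoint conditions z(0) = 0 and z(2π) = 7: from z(0) = b we get b = 0, and a·2π + 0 = 7 gives a = 7/(2π), so
    z(θ) = (7/(2π)) θ.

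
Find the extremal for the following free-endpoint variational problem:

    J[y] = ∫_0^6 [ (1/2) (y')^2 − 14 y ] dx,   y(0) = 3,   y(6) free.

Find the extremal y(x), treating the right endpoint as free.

The Lagrangian L = (1/2) (y')^2 − 14 y gives
    ∂L/∂y = −14,   ∂L/∂y' = y'.
Euler-Lagrange: d/dx(y') − (−14) = 0, i.e. y'' + 14 = 0, so
    y(x) = −(14/2) x^2 + C1 x + C2.
Fixed left endpoint y(0) = 3 ⇒ C2 = 3.
The right endpoint x = 6 is free, so the natural (transversality) condition is ∂L/∂y' |_{x=6} = 0, i.e. y'(6) = 0.
Compute y'(x) = −14 x + C1, so y'(6) = −84 + C1 = 0 ⇒ C1 = 84.
Therefore the extremal is
    y(x) = −7 x^2 + 84 x + 3.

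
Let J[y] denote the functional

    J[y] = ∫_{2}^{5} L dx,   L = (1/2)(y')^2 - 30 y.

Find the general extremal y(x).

The Lagrangian is L = (1/2)(y')^2 - 30 y.
∂L/∂y = -30.
∂L/∂y' = y'.
The Euler-Lagrange equation d/dx(∂L/∂y') − ∂L/∂y = 0 becomes:
    y'' + 30 = 0
General solution: y(x) = -15 x^2 + A x + B, where A and B are arbitrary constants fixed by the endpoint conditions.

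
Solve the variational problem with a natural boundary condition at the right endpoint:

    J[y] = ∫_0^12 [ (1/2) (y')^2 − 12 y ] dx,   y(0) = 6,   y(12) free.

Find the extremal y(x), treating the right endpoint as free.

The Lagrangian L = (1/2) (y')^2 − 12 y gives
    ∂L/∂y = −12,   ∂L/∂y' = y'.
Euler-Lagrange: d/dx(y') − (−12) = 0, i.e. y'' + 12 = 0, so
    y(x) = −(12/2) x^2 + C1 x + C2.
Fixed left endpoint y(0) = 6 ⇒ C2 = 6.
The right endpoint x = 12 is free, so the natural (transversality) condition is ∂L/∂y' |_{x=12} = 0, i.e. y'(12) = 0.
Compute y'(x) = −12 x + C1, so y'(12) = −144 + C1 = 0 ⇒ C1 = 144.
Therefore the extremal is
    y(x) = −6 x^2 + 144 x + 6.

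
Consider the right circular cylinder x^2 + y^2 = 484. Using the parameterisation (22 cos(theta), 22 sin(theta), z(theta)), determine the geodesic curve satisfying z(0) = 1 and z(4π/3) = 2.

Parameterise the cylinder of radius R = 22 as
    r(θ) = (22 cos θ, 22 sin θ, z(θ)).
The arc-length element is
    ds = sqrt(484 + (dz/dθ)^2) dθ,
so the Lagrangian is L = sqrt(484 + z'^2).
L depends on z' only, not on z or θ, so ∂L/∂z = 0 and
    ∂L/∂z' = z' / sqrt(484 + z'^2).
The Euler-Lagrange equation gives
    d/dθ( z' / sqrt(484 + z'^2) ) = 0,
so z' is constant. Integrating once:
    z(θ) = a θ + b,
a helix on the cylinder (a straight line when the cylinder is unrolled). The constants a, b are determined by the endpoint conditions.
With endpoint conditions z(0) = 1 and z(4π/3) = 2: from z(0) = b we get b = 1, and a·4π/3 + 1 = 2 gives a = 3/(4π), so
    z(θ) = (3/(4π)) θ + 1.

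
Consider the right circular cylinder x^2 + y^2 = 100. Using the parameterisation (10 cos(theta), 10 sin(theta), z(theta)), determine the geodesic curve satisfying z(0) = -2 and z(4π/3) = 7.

Parameterise the cylinder of radius R = 10 as
    r(θ) = (10 cos θ, 10 sin θ, z(θ)).
The arc-length element is
    ds = sqrt(100 + (dz/dθ)^2) dθ,
so the Lagrangian is L = sqrt(100 + z'^2).
L depends on z' only, not on z or θ, so ∂L/∂z = 0 and
    ∂L/∂z' = z' / sqrt(100 + z'^2).
The Euler-Lagrange equation gives
    d/dθ( z' / sqrt(100 + z'^2) ) = 0,
so z' is constant. Integrating once:
    z(θ) = a θ + b,
a helix on the cylinder (a straight line when the cylinder is unrolled). The constants a, b are determined by the endpoint conditions.
With endpoint conditions z(0) = -2 and z(4π/3) = 7: from z(0) = b we get b = -2, and a·4π/3 + -2 = 7 gives a = 27/(4π), so
    z(θ) = (27/(4π)) θ − 2.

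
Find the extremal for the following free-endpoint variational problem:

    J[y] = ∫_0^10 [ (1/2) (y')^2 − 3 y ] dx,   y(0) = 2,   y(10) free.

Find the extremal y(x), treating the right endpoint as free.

The Lagrangian L = (1/2) (y')^2 − 3 y gives
    ∂L/∂y = −3,   ∂L/∂y' = y'.
Euler-Lagrange: d/dx(y') − (−3) = 0, i.e. y'' + 3 = 0, so
    y(x) = −(3/2) x^2 + C1 x + C2.
Fixed left endpoint y(0) = 2 ⇒ C2 = 2.
The right endpoint x = 10 is free, so the natural (transversality) condition is ∂L/∂y' |_{x=10} = 0, i.e. y'(10) = 0.
Compute y'(x) = −3 x + C1, so y'(10) = −30 + C1 = 0 ⇒ C1 = 30.
Therefore the extremal is
    y(x) = −(3/2) x^2 + 30 x + 2.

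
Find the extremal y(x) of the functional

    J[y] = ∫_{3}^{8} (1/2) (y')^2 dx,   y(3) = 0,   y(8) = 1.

The Lagrangian is L = (1/2) (y')^2.
Compute ∂L/∂y = 0, ∂L/∂y' = y'.
The Euler-Lagrange equation d/dx(∂L/∂y') − ∂L/∂y = 0 reduces to
    y'' = 0.
Its general solution is
    y(x) = A x + B,
with A, B fixed by the endpoint conditions.
Applying the endpoint conditions y(3) = 0 and y(8) = 1: solve A·3 + B = 0 and A·8 + B = 1. Subtracting gives A(8 − 3) = 1 − 0, so A = 1/5, and B = 0 − A·3 = -3/5. Therefore
    y(x) = (1/5) x - 3/5.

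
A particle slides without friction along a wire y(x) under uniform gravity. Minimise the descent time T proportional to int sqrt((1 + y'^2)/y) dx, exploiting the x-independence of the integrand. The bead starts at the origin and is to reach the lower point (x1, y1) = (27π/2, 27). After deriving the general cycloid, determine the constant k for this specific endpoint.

The Lagrangian L = sqrt((1 + y'^2) / y) has no explicit x dependence, so the Beltrami identity applies:
    L − y' ∂L/∂y' = C.
Compute ∂L/∂y' = y' / sqrt(y (1 + y'^2)).
Substitute:
    sqrt((1 + y'^2)/y) − y'·y' / sqrt(y (1 + y'^2))
    = (1 + y'^2) / sqrt(y (1 + y'^2)) − y'^2 / sqrt(y (1 + y'^2))
    = 1 / sqrt(y (1 + y'^2)) = C.
Squaring and rearranging gives the first integral
    y (1 + y'^2) = 1/C^2 =: k   (constant).
Solving this first-order ODE by the substitution
    y = (k/2)(1 − cos θ)
yields the cycloid parameterisation
    x(θ) = (k/2)(θ − sin θ),   y(θ) = (k/2)(1 − cos θ).
The constant k is fixed by the endpoint condition.
Now fit the given lower endpoint (x1, y1) = (27π/2, 27). At the bottom of the first arch (θ = π), the parametric equations give
    y(π) = (k/2)(1 − cos π) = k,
    x(π) = (k/2)(π − sin π) = kπ/2.
Matching y(π) = 27 gives k = 27, consistent with x(π) = 27π/2. Therefore the specific cycloid is
    x(θ) = (27/2)(θ − sin θ),   y(θ) = (27/2)(1 − cos θ).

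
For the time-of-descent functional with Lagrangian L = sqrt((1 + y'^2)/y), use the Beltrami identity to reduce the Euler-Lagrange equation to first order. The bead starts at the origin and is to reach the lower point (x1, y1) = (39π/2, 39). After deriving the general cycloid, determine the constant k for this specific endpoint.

The Lagrangian L = sqrt((1 + y'^2) / y) has no explicit x dependence, so the Beltrami identity applies:
    L − y' ∂L/∂y' = C.
Compute ∂L/∂y' = y' / sqrt(y (1 + y'^2)).
Substitute:
    sqrt((1 + y'^2)/y) − y'·y' / sqrt(y (1 + y'^2))
    = (1 + y'^2) / sqrt(y (1 + y'^2)) − y'^2 / sqrt(y (1 + y'^2))
    = 1 / sqrt(y (1 + y'^2)) = C.
Squaring and rearranging gives the first integral
    y (1 + y'^2) = 1/C^2 =: k   (constant).
Solving this first-order ODE by the substitution
    y = (k/2)(1 − cos θ)
yields the cycloid parameterisation
    x(θ) = (k/2)(θ − sin θ),   y(θ) = (k/2)(1 − cos θ).
The constant k is fixed by the endpoint condition.
Now fit the given lower endpoint (x1, y1) = (39π/2, 39). At the bottom of the first arch (θ = π), the parametric equations give
    y(π) = (k/2)(1 − cos π) = k,
    x(π) = (k/2)(π − sin π) = kπ/2.
Matching y(π) = 39 gives k = 39, consistent with x(π) = 39π/2. Therefore the specific cycloid is
    x(θ) = (39/2)(θ − sin θ),   y(θ) = (39/2)(1 − cos θ).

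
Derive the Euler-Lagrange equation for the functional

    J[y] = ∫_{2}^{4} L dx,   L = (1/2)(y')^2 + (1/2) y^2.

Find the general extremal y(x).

The Lagrangian is L = (1/2)(y')^2 + (1/2) y^2.
∂L/∂y = y.
∂L/∂y' = y'.
The Euler-Lagrange equation d/dx(∂L/∂y') − ∂L/∂y = 0 becomes:
    y'' - y = 0
General solution: y(x) = A e^x + B e^(-x), where A and B are arbitrary constants fixed by the endpoint conditions.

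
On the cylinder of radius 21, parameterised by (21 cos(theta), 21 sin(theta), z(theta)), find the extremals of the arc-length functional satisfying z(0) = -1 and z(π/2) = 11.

Parameterise the cylinder of radius R = 21 as
    r(θ) = (21 cos θ, 21 sin θ, z(θ)).
The arc-length element is
    ds = sqrt(441 + (dz/dθ)^2) dθ,
so the Lagrangian is L = sqrt(441 + z'^2).
L depends on z' only, not on z or θ, so ∂L/∂z = 0 and
    ∂L/∂z' = z' / sqrt(441 + z'^2).
The Euler-Lagrange equation gives
    d/dθ( z' / sqrt(441 + z'^2) ) = 0,
so z' is constant. Integrating once:
    z(θ) = a θ + b,
a helix on the cylinder (a straight line when the cylinder is unrolled). The constants a, b are determined by the endpoint conditions.
With endpoint conditions z(0) = -1 and z(π/2) = 11: from z(0) = b we get b = -1, and a·π/2 + -1 = 11 gives a = 24/π, so
    z(θ) = (24/π) θ − 1.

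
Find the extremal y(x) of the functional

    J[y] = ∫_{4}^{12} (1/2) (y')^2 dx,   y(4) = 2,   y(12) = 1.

The Lagrangian is L = (1/2) (y')^2.
Compute ∂L/∂y = 0, ∂L/∂y' = y'.
The Euler-Lagrange equation d/dx(∂L/∂y') − ∂L/∂y = 0 reduces to
    y'' = 0.
Its general solution is
    y(x) = A x + B,
with A, B fixed by the endpoint conditions.
Applying the endpoint conditions y(4) = 2 and y(12) = 1: solve A·4 + B = 2 and A·12 + B = 1. Subtracting gives A(12 − 4) = 1 − 2, so A = -1/8, and B = 2 − A·4 = 5/2. Therefore
    y(x) = (-1/8) x + 5/2.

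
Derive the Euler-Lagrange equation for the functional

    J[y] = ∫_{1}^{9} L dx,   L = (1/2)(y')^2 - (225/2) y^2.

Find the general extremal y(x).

The Lagrangian is L = (1/2)(y')^2 - (225/2) y^2.
∂L/∂y = -225y.
∂L/∂y' = y'.
The Euler-Lagrange equation d/dx(∂L/∂y') − ∂L/∂y = 0 becomes:
    y'' + 225 y = 0
General solution: y(x) = A sin(15x) + B cos(15x), where A and B are arbitrary constants fixed by the endpoint conditions.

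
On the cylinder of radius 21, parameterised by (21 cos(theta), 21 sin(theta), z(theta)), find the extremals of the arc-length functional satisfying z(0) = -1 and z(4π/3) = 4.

Parameterise the cylinder of radius R = 21 as
    r(θ) = (21 cos θ, 21 sin θ, z(θ)).
The arc-length element is
    ds = sqrt(441 + (dz/dθ)^2) dθ,
so the Lagrangian is L = sqrt(441 + z'^2).
L depends on z' only, not on z or θ, so ∂L/∂z = 0 and
    ∂L/∂z' = z' / sqrt(441 + z'^2).
The Euler-Lagrange equation gives
    d/dθ( z' / sqrt(441 + z'^2) ) = 0,
so z' is constant. Integrating once:
    z(θ) = a θ + b,
a helix on the cylinder (a straight line when the cylinder is unrolled). The constants a, b are determined by the endpoint conditions.
With endpoint conditions z(0) = -1 and z(4π/3) = 4: from z(0) = b we get b = -1, and a·4π/3 + -1 = 4 gives a = 15/(4π), so
    z(θ) = (15/(4π)) θ − 1.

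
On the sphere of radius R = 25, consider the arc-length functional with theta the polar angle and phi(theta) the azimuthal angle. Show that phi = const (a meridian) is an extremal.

On the sphere of radius R = 25 with spherical coordinates (θ, φ), the induced metric is
    ds^2 = 625(dθ^2 + sin^2(θ) dφ^2).
Using θ as the parameter, the arc-length functional becomes
    J[φ] = ∫ 25 sqrt(1 + sin^2(θ) (dφ/dθ)^2) dθ.
So L = 25 sqrt(1 + sin^2(θ) φ'^2). Compute
    ∂L/∂φ = 0  (L has no explicit φ dependence),
    ∂L/∂φ' = 25 sin^2(θ) φ' / sqrt(1 + sin^2(θ) φ'^2).
For the candidate φ(θ) = c (constant), φ' = 0, so ∂L/∂φ' evaluated along the candidate vanishes, and ∂L/∂φ is identically zero. Hence
    d/dθ(∂L/∂φ') − ∂L/∂φ = 0
is satisfied. Therefore meridians φ = const are extremals of arc length — they are geodesics on the sphere.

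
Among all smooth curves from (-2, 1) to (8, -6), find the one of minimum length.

Arc-length functional: J[y] = ∫ sqrt(1 + (y')^2) dx.
Lagrangian L = sqrt(1 + (y')^2) has no explicit y dependence, so ∂L/∂y = 0 and the Euler-Lagrange equation gives
    d/dx( y' / sqrt(1 + (y')^2) ) = 0  ⇒  y' / sqrt(1 + (y')^2) = const.
Hence y' is constant, so y(x) is affine.
Fitting the endpoints (-2, 1) and (8, -6):
    slope m = ((-6) − 1) / (8 − (-2)) = -7/10,
    intercept c = 1 − m·(-2) = -2/5.
Extremal: y(x) = (-7/10) x - 2/5.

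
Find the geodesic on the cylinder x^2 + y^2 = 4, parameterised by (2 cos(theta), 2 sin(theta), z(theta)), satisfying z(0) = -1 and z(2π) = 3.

Parameterise the cylinder of radius R = 2 as
    r(θ) = (2 cos θ, 2 sin θ, z(θ)).
The arc-length element is
    ds = sqrt(4 + (dz/dθ)^2) dθ,
so the Lagrangian is L = sqrt(4 + z'^2).
L depends on z' only, not on z or θ, so ∂L/∂z = 0 and
    ∂L/∂z' = z' / sqrt(4 + z'^2).
The Euler-Lagrange equation gives
    d/dθ( z' / sqrt(4 + z'^2) ) = 0,
so z' is constant. Integrating once:
    z(θ) = a θ + b,
a helix on the cylinder (a straight line when the cylinder is unrolled). The constants a, b are determined by the endpoint conditions.
With endpoint conditions z(0) = -1 and z(2π) = 3: from z(0) = b we get b = -1, and a·2π + -1 = 3 gives a = 2/π, so
    z(θ) = (2/π) θ − 1.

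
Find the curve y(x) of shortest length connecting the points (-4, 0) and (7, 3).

Arc-length functional: J[y] = ∫ sqrt(1 + (y')^2) dx.
Lagrangian L = sqrt(1 + (y')^2) has no explicit y dependence, so ∂L/∂y = 0 and the Euler-Lagrange equation gives
    d/dx( y' / sqrt(1 + (y')^2) ) = 0  ⇒  y' / sqrt(1 + (y')^2) = const.
Hence y' is constant, so y(x) is affine.
Fitting the endpoints (-4, 0) and (7, 3):
    slope m = (3 − 0) / (7 − (-4)) = 3/11,
    intercept c = 0 − m·(-4) = 12/11.
Extremal: y(x) = (3/11) x + 12/11.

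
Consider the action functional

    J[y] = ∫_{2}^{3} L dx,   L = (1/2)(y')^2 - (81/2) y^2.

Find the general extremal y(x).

The Lagrangian is L = (1/2)(y')^2 - (81/2) y^2.
∂L/∂y = -81y.
∂L/∂y' = y'.
The Euler-Lagrange equation d/dx(∂L/∂y') − ∂L/∂y = 0 becomes:
    y'' + 81 y = 0
General solution: y(x) = A sin(9x) + B cos(9x), where A and B are arbitrary constants fixed by the endpoint conditions.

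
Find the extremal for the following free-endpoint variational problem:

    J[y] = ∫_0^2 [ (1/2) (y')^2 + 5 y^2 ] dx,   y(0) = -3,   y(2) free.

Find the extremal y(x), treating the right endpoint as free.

The Lagrangian L = (1/2) (y')^2 + 5 y^2 gives
    ∂L/∂y = 10 y,   ∂L/∂y' = y'.
Euler-Lagrange: y'' − 10 y = 0.
With k = sqrt(10), the general solution is
    y(x) = A cosh(sqrt(10) x) + B sinh(sqrt(10) x).
Fixed left endpoint y(0) = -3 ⇒ A = -3.
The right endpoint x = 2 is free, so the natural (transversality) condition is ∂L/∂y' |_{x=2} = 0, i.e. y'(2) = 0.
Compute y'(x) = A k sinh(k x) + B k cosh(k x), so
    y'(2) = A k sinh(k·2) + B k cosh(k·2) = 0
    ⇒ B = −A tanh(k·2) = 3 tanh(sqrt(10)·2).
Therefore the extremal is
    y(x) = −3 cosh(sqrt(10) x) + 3 tanh(sqrt(10)·2) sinh(sqrt(10) x).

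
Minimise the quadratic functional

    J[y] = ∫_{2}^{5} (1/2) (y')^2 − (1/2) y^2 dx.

The Lagrangian is L = (1/2) (y')^2 − (1/2) y^2.
Compute ∂L/∂y = -y, ∂L/∂y' = y'.
The Euler-Lagrange equation d/dx(∂L/∂y') − ∂L/∂y = 0 reduces to
    y'' + y = 0.
Its general solution is
    y(x) = A sin(x) + B cos(x),
with A, B fixed by the endpoint conditions.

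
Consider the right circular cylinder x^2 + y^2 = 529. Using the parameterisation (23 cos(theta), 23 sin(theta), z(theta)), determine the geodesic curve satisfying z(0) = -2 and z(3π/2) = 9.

Parameterise the cylinder of radius R = 23 as
    r(θ) = (23 cos θ, 23 sin θ, z(θ)).
The arc-length element is
    ds = sqrt(529 + (dz/dθ)^2) dθ,
so the Lagrangian is L = sqrt(529 + z'^2).
L depends on z' only, not on z or θ, so ∂L/∂z = 0 and
    ∂L/∂z' = z' / sqrt(529 + z'^2).
The Euler-Lagrange equation gives
    d/dθ( z' / sqrt(529 + z'^2) ) = 0,
so z' is constant. Integrating once:
    z(θ) = a θ + b,
a helix on the cylinder (a straight line when the cylinder is unrolled). The constants a, b are determined by the endpoint conditions.
With endpoint conditions z(0) = -2 and z(3π/2) = 9: from z(0) = b we get b = -2, and a·3π/2 + -2 = 9 gives a = 22/(3π), so
    z(θ) = (22/(3π)) θ − 2.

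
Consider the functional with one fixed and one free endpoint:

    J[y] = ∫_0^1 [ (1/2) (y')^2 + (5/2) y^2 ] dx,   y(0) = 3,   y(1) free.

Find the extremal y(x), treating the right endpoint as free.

The Lagrangian L = (1/2) (y')^2 + (5/2) y^2 gives
    ∂L/∂y = 5 y,   ∂L/∂y' = y'.
Euler-Lagrange: y'' − 5 y = 0.
With k = sqrt(5), the general solution is
    y(x) = A cosh(sqrt(5) x) + B sinh(sqrt(5) x).
Fixed left endpoint y(0) = 3 ⇒ A = 3.
The right endpoint x = 1 is free, so the natural (transversality) condition is ∂L/∂y' |_{x=1} = 0, i.e. y'(1) = 0.
Compute y'(x) = A k sinh(k x) + B k cosh(k x), so
    y'(1) = A k sinh(k·1) + B k cosh(k·1) = 0
    ⇒ B = −A tanh(k·1) = − 3 tanh(sqrt(5)·1).
Therefore the extremal is
    y(x) = 3 cosh(sqrt(5) x) − 3 tanh(sqrt(5)·1) sinh(sqrt(5) x).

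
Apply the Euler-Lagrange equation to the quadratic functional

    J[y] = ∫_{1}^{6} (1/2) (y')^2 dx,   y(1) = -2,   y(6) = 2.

The Lagrangian is L = (1/2) (y')^2.
Compute ∂L/∂y = 0, ∂L/∂y' = y'.
The Euler-Lagrange equation d/dx(∂L/∂y') − ∂L/∂y = 0 reduces to
    y'' = 0.
Its general solution is
    y(x) = A x + B,
with A, B fixed by the endpoint conditions.
Applying the endpoint conditions y(1) = -2 and y(6) = 2: solve A·1 + B = -2 and A·6 + B = 2. Subtracting gives A(6 − 1) = 2 − -2, so A = 4/5, and B = -2 − A·1 = -14/5. Therefore
    y(x) = (4/5) x - 14/5.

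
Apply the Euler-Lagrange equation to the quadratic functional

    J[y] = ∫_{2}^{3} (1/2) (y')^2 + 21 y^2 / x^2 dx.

The Lagrangian is L = (1/2) (y')^2 + 21 y^2 / x^2.
Compute ∂L/∂y = 42y/x^2, ∂L/∂y' = y'.
The Euler-Lagrange equation d/dx(∂L/∂y') − ∂L/∂y = 0 reduces to
    y'' − 42/x^2 · y = 0  (x > 0).
Its general solution is
    y(x) = A x^7 + B x^(-6),
with A, B fixed by the endpoint conditions.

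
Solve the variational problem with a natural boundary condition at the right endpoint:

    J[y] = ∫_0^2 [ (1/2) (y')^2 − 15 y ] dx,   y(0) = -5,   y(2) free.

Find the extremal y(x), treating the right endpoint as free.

The Lagrangian L = (1/2) (y')^2 − 15 y gives
    ∂L/∂y = −15,   ∂L/∂y' = y'.
Euler-Lagrange: d/dx(y') − (−15) = 0, i.e. y'' + 15 = 0, so
    y(x) = −(15/2) x^2 + C1 x + C2.
Fixed left endpoint y(0) = -5 ⇒ C2 = -5.
The right endpoint x = 2 is free, so the natural (transversality) condition is ∂L/∂y' |_{x=2} = 0, i.e. y'(2) = 0.
Compute y'(x) = −15 x + C1, so y'(2) = −30 + C1 = 0 ⇒ C1 = 30.
Therefore the extremal is
    y(x) = −(15/2) x^2 + 30 x − 5.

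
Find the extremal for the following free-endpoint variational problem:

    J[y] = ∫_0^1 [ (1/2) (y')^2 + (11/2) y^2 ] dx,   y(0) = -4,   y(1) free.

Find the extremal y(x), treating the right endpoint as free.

The Lagrangian L = (1/2) (y')^2 + (11/2) y^2 gives
    ∂L/∂y = 11 y,   ∂L/∂y' = y'.
Euler-Lagrange: y'' − 11 y = 0.
With k = sqrt(11), the general solution is
    y(x) = A cosh(sqrt(11) x) + B sinh(sqrt(11) x).
Fixed left endpoint y(0) = -4 ⇒ A = -4.
The right endpoint x = 1 is free, so the natural (transversality) condition is ∂L/∂y' |_{x=1} = 0, i.e. y'(1) = 0.
Compute y'(x) = A k sinh(k x) + B k cosh(k x), so
    y'(1) = A k sinh(k·1) + B k cosh(k·1) = 0
    ⇒ B = −A tanh(k·1) = 4 tanh(sqrt(11)·1).
Therefore the extremal is
    y(x) = −4 cosh(sqrt(11) x) + 4 tanh(sqrt(11)·1) sinh(sqrt(11) x).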